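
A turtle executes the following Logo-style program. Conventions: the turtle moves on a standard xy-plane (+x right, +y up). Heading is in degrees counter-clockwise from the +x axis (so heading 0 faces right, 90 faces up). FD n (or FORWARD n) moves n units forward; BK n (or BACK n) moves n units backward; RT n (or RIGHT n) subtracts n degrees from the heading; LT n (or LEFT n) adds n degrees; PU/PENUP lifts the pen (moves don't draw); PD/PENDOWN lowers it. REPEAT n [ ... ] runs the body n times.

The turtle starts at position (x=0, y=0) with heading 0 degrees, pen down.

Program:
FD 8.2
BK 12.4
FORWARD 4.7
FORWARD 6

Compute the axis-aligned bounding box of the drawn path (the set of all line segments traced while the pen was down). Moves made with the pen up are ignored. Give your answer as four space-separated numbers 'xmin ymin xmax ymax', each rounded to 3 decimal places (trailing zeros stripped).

Executing turtle program step by step:
Start: pos=(0,0), heading=0, pen down
FD 8.2: (0,0) -> (8.2,0) [heading=0, draw]
BK 12.4: (8.2,0) -> (-4.2,0) [heading=0, draw]
FD 4.7: (-4.2,0) -> (0.5,0) [heading=0, draw]
FD 6: (0.5,0) -> (6.5,0) [heading=0, draw]
Final: pos=(6.5,0), heading=0, 4 segment(s) drawn

Segment endpoints: x in {-4.2, 0, 0.5, 6.5, 8.2}, y in {0}
xmin=-4.2, ymin=0, xmax=8.2, ymax=0

Answer: -4.2 0 8.2 0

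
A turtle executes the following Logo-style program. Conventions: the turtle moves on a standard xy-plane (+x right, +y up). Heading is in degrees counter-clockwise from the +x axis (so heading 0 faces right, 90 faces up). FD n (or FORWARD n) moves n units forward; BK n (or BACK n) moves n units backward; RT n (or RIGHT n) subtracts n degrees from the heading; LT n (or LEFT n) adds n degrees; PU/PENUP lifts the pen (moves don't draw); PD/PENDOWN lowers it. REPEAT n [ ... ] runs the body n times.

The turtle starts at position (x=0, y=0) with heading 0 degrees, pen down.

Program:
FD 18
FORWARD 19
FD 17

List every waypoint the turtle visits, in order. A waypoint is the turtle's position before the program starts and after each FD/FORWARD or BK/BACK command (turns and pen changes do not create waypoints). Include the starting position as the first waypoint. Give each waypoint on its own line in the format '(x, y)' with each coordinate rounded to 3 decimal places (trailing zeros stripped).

Answer: (0, 0)
(18, 0)
(37, 0)
(54, 0)

Derivation:
Executing turtle program step by step:
Start: pos=(0,0), heading=0, pen down
FD 18: (0,0) -> (18,0) [heading=0, draw]
FD 19: (18,0) -> (37,0) [heading=0, draw]
FD 17: (37,0) -> (54,0) [heading=0, draw]
Final: pos=(54,0), heading=0, 3 segment(s) drawn
Waypoints (4 total):
(0, 0)
(18, 0)
(37, 0)
(54, 0)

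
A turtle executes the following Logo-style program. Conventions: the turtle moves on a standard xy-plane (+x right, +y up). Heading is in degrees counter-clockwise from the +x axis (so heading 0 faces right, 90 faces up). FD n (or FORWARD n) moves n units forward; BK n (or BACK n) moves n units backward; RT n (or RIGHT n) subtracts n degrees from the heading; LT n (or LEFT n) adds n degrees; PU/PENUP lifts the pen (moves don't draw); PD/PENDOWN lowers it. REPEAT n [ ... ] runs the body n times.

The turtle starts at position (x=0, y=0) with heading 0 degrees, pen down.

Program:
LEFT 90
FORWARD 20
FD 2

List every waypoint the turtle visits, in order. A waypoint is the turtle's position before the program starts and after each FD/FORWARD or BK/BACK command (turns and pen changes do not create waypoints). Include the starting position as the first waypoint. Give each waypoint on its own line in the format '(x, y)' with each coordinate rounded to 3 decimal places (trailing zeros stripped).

Answer: (0, 0)
(0, 20)
(0, 22)

Derivation:
Executing turtle program step by step:
Start: pos=(0,0), heading=0, pen down
LT 90: heading 0 -> 90
FD 20: (0,0) -> (0,20) [heading=90, draw]
FD 2: (0,20) -> (0,22) [heading=90, draw]
Final: pos=(0,22), heading=90, 2 segment(s) drawn
Waypoints (3 total):
(0, 0)
(0, 20)
(0, 22)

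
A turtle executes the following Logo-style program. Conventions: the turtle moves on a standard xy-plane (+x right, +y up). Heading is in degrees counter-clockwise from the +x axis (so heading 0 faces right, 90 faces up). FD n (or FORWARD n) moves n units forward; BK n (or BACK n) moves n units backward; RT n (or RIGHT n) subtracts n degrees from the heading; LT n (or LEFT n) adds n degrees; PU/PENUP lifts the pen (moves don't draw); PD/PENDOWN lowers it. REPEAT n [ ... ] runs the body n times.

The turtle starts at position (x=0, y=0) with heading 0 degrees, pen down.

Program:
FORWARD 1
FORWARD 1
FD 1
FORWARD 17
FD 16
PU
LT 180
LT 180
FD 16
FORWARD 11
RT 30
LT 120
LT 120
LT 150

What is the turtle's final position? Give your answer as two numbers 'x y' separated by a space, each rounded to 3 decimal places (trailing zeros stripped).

Answer: 63 0

Derivation:
Executing turtle program step by step:
Start: pos=(0,0), heading=0, pen down
FD 1: (0,0) -> (1,0) [heading=0, draw]
FD 1: (1,0) -> (2,0) [heading=0, draw]
FD 1: (2,0) -> (3,0) [heading=0, draw]
FD 17: (3,0) -> (20,0) [heading=0, draw]
FD 16: (20,0) -> (36,0) [heading=0, draw]
PU: pen up
LT 180: heading 0 -> 180
LT 180: heading 180 -> 0
FD 16: (36,0) -> (52,0) [heading=0, move]
FD 11: (52,0) -> (63,0) [heading=0, move]
RT 30: heading 0 -> 330
LT 120: heading 330 -> 90
LT 120: heading 90 -> 210
LT 150: heading 210 -> 0
Final: pos=(63,0), heading=0, 5 segment(s) drawn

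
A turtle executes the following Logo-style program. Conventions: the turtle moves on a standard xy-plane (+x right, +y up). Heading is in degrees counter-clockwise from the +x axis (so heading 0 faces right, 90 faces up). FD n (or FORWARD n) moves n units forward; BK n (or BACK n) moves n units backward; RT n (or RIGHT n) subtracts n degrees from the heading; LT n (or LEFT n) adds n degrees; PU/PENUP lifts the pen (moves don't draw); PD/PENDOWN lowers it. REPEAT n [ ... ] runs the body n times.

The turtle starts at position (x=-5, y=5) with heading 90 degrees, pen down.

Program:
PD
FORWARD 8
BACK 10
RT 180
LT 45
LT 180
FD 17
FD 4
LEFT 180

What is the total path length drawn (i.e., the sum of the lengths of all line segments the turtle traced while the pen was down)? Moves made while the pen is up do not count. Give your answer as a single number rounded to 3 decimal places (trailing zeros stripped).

Answer: 39

Derivation:
Executing turtle program step by step:
Start: pos=(-5,5), heading=90, pen down
PD: pen down
FD 8: (-5,5) -> (-5,13) [heading=90, draw]
BK 10: (-5,13) -> (-5,3) [heading=90, draw]
RT 180: heading 90 -> 270
LT 45: heading 270 -> 315
LT 180: heading 315 -> 135
FD 17: (-5,3) -> (-17.021,15.021) [heading=135, draw]
FD 4: (-17.021,15.021) -> (-19.849,17.849) [heading=135, draw]
LT 180: heading 135 -> 315
Final: pos=(-19.849,17.849), heading=315, 4 segment(s) drawn

Segment lengths:
  seg 1: (-5,5) -> (-5,13), length = 8
  seg 2: (-5,13) -> (-5,3), length = 10
  seg 3: (-5,3) -> (-17.021,15.021), length = 17
  seg 4: (-17.021,15.021) -> (-19.849,17.849), length = 4
Total = 39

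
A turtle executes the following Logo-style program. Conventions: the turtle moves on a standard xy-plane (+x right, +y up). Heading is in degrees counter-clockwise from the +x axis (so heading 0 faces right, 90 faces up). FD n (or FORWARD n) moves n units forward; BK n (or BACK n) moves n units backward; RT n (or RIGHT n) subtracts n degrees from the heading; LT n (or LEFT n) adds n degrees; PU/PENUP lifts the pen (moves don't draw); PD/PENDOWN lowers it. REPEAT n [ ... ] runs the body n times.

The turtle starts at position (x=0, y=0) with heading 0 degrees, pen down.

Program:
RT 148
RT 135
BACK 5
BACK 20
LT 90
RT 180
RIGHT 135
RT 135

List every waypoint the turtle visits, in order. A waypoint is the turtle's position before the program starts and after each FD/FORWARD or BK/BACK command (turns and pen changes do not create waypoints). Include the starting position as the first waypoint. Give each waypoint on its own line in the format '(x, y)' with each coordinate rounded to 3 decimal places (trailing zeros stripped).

Answer: (0, 0)
(-1.125, -4.872)
(-5.624, -24.359)

Derivation:
Executing turtle program step by step:
Start: pos=(0,0), heading=0, pen down
RT 148: heading 0 -> 212
RT 135: heading 212 -> 77
BK 5: (0,0) -> (-1.125,-4.872) [heading=77, draw]
BK 20: (-1.125,-4.872) -> (-5.624,-24.359) [heading=77, draw]
LT 90: heading 77 -> 167
RT 180: heading 167 -> 347
RT 135: heading 347 -> 212
RT 135: heading 212 -> 77
Final: pos=(-5.624,-24.359), heading=77, 2 segment(s) drawn
Waypoints (3 total):
(0, 0)
(-1.125, -4.872)
(-5.624, -24.359)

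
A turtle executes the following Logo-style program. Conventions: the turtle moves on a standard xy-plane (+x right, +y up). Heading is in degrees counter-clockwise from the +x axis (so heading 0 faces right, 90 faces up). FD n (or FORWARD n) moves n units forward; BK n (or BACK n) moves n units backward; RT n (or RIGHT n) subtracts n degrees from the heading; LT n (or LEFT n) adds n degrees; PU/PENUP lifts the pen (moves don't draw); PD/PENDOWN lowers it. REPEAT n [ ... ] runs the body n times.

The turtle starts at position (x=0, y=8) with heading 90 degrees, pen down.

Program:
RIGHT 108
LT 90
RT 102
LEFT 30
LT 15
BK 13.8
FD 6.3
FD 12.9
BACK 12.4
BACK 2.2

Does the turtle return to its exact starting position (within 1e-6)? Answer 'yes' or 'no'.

Answer: no

Derivation:
Executing turtle program step by step:
Start: pos=(0,8), heading=90, pen down
RT 108: heading 90 -> 342
LT 90: heading 342 -> 72
RT 102: heading 72 -> 330
LT 30: heading 330 -> 0
LT 15: heading 0 -> 15
BK 13.8: (0,8) -> (-13.33,4.428) [heading=15, draw]
FD 6.3: (-13.33,4.428) -> (-7.244,6.059) [heading=15, draw]
FD 12.9: (-7.244,6.059) -> (5.216,9.398) [heading=15, draw]
BK 12.4: (5.216,9.398) -> (-6.761,6.188) [heading=15, draw]
BK 2.2: (-6.761,6.188) -> (-8.887,5.619) [heading=15, draw]
Final: pos=(-8.887,5.619), heading=15, 5 segment(s) drawn

Start position: (0, 8)
Final position: (-8.887, 5.619)
Distance = 9.2; >= 1e-6 -> NOT closed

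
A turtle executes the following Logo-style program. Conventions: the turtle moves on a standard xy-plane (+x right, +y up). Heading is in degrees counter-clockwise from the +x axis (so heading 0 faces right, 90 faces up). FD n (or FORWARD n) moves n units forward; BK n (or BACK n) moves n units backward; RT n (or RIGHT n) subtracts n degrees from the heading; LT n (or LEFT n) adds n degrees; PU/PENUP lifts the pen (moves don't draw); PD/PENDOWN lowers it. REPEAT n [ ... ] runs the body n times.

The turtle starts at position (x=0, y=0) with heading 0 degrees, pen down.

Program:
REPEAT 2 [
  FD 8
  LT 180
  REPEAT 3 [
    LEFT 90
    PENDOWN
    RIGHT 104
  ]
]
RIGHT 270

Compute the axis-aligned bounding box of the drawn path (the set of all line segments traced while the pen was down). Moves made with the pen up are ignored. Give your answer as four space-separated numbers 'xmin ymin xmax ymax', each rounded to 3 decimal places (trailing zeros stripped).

Answer: 0 0 8 5.353

Derivation:
Executing turtle program step by step:
Start: pos=(0,0), heading=0, pen down
REPEAT 2 [
  -- iteration 1/2 --
  FD 8: (0,0) -> (8,0) [heading=0, draw]
  LT 180: heading 0 -> 180
  REPEAT 3 [
    -- iteration 1/3 --
    LT 90: heading 180 -> 270
    PD: pen down
    RT 104: heading 270 -> 166
    -- iteration 2/3 --
    LT 90: heading 166 -> 256
    PD: pen down
    RT 104: heading 256 -> 152
    -- iteration 3/3 --
    LT 90: heading 152 -> 242
    PD: pen down
    RT 104: heading 242 -> 138
  ]
  -- iteration 2/2 --
  FD 8: (8,0) -> (2.055,5.353) [heading=138, draw]
  LT 180: heading 138 -> 318
  REPEAT 3 [
    -- iteration 1/3 --
    LT 90: heading 318 -> 48
    PD: pen down
    RT 104: heading 48 -> 304
    -- iteration 2/3 --
    LT 90: heading 304 -> 34
    PD: pen down
    RT 104: heading 34 -> 290
    -- iteration 3/3 --
    LT 90: heading 290 -> 20
    PD: pen down
    RT 104: heading 20 -> 276
  ]
]
RT 270: heading 276 -> 6
Final: pos=(2.055,5.353), heading=6, 2 segment(s) drawn

Segment endpoints: x in {0, 2.055, 8}, y in {0, 5.353}
xmin=0, ymin=0, xmax=8, ymax=5.353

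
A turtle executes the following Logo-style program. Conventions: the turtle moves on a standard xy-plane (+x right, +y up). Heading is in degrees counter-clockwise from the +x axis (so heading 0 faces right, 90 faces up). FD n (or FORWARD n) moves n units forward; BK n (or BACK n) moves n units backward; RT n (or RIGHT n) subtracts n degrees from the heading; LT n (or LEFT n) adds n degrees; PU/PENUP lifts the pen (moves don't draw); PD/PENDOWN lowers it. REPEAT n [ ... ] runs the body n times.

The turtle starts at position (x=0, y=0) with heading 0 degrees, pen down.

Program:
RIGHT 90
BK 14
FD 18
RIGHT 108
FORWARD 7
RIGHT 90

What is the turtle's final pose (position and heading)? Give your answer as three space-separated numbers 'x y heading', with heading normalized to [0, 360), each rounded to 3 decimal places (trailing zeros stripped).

Answer: -6.657 -1.837 72

Derivation:
Executing turtle program step by step:
Start: pos=(0,0), heading=0, pen down
RT 90: heading 0 -> 270
BK 14: (0,0) -> (0,14) [heading=270, draw]
FD 18: (0,14) -> (0,-4) [heading=270, draw]
RT 108: heading 270 -> 162
FD 7: (0,-4) -> (-6.657,-1.837) [heading=162, draw]
RT 90: heading 162 -> 72
Final: pos=(-6.657,-1.837), heading=72, 3 segment(s) drawn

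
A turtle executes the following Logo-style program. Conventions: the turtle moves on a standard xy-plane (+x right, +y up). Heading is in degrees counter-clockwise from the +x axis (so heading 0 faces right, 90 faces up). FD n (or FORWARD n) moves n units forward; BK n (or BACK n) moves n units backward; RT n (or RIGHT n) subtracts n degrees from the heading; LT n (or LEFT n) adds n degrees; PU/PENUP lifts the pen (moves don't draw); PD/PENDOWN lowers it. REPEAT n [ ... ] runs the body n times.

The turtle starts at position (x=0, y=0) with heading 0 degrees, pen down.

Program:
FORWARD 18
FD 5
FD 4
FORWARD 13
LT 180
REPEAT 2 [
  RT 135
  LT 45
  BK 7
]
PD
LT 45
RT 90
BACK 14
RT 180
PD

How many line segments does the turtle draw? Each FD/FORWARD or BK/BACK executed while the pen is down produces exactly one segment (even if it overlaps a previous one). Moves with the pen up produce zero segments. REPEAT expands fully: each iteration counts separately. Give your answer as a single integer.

Executing turtle program step by step:
Start: pos=(0,0), heading=0, pen down
FD 18: (0,0) -> (18,0) [heading=0, draw]
FD 5: (18,0) -> (23,0) [heading=0, draw]
FD 4: (23,0) -> (27,0) [heading=0, draw]
FD 13: (27,0) -> (40,0) [heading=0, draw]
LT 180: heading 0 -> 180
REPEAT 2 [
  -- iteration 1/2 --
  RT 135: heading 180 -> 45
  LT 45: heading 45 -> 90
  BK 7: (40,0) -> (40,-7) [heading=90, draw]
  -- iteration 2/2 --
  RT 135: heading 90 -> 315
  LT 45: heading 315 -> 0
  BK 7: (40,-7) -> (33,-7) [heading=0, draw]
]
PD: pen down
LT 45: heading 0 -> 45
RT 90: heading 45 -> 315
BK 14: (33,-7) -> (23.101,2.899) [heading=315, draw]
RT 180: heading 315 -> 135
PD: pen down
Final: pos=(23.101,2.899), heading=135, 7 segment(s) drawn
Segments drawn: 7

Answer: 7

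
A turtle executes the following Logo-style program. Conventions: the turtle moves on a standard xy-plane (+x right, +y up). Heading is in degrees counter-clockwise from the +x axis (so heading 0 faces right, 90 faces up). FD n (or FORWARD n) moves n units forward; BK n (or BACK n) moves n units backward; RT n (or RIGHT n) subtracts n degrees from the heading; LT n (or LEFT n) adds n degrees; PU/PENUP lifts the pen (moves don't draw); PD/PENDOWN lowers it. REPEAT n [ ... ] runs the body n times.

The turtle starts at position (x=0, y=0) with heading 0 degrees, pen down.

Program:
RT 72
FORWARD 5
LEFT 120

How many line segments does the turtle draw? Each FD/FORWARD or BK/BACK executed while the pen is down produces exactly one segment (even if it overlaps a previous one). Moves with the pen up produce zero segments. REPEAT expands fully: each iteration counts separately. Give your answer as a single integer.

Answer: 1

Derivation:
Executing turtle program step by step:
Start: pos=(0,0), heading=0, pen down
RT 72: heading 0 -> 288
FD 5: (0,0) -> (1.545,-4.755) [heading=288, draw]
LT 120: heading 288 -> 48
Final: pos=(1.545,-4.755), heading=48, 1 segment(s) drawn
Segments drawn: 1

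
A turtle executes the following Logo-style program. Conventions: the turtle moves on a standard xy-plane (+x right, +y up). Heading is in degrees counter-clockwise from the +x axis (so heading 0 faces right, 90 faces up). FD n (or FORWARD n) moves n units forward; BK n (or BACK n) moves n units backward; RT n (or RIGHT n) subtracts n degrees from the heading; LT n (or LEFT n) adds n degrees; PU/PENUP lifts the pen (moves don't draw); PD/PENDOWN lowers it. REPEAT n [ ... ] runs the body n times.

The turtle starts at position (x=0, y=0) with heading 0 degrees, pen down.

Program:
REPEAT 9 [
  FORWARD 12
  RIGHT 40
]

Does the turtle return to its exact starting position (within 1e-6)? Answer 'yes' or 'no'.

Answer: yes

Derivation:
Executing turtle program step by step:
Start: pos=(0,0), heading=0, pen down
REPEAT 9 [
  -- iteration 1/9 --
  FD 12: (0,0) -> (12,0) [heading=0, draw]
  RT 40: heading 0 -> 320
  -- iteration 2/9 --
  FD 12: (12,0) -> (21.193,-7.713) [heading=320, draw]
  RT 40: heading 320 -> 280
  -- iteration 3/9 --
  FD 12: (21.193,-7.713) -> (23.276,-19.531) [heading=280, draw]
  RT 40: heading 280 -> 240
  -- iteration 4/9 --
  FD 12: (23.276,-19.531) -> (17.276,-29.923) [heading=240, draw]
  RT 40: heading 240 -> 200
  -- iteration 5/9 --
  FD 12: (17.276,-29.923) -> (6,-34.028) [heading=200, draw]
  RT 40: heading 200 -> 160
  -- iteration 6/9 --
  FD 12: (6,-34.028) -> (-5.276,-29.923) [heading=160, draw]
  RT 40: heading 160 -> 120
  -- iteration 7/9 --
  FD 12: (-5.276,-29.923) -> (-11.276,-19.531) [heading=120, draw]
  RT 40: heading 120 -> 80
  -- iteration 8/9 --
  FD 12: (-11.276,-19.531) -> (-9.193,-7.713) [heading=80, draw]
  RT 40: heading 80 -> 40
  -- iteration 9/9 --
  FD 12: (-9.193,-7.713) -> (0,0) [heading=40, draw]
  RT 40: heading 40 -> 0
]
Final: pos=(0,0), heading=0, 9 segment(s) drawn

Start position: (0, 0)
Final position: (0, 0)
Distance = 0; < 1e-6 -> CLOSED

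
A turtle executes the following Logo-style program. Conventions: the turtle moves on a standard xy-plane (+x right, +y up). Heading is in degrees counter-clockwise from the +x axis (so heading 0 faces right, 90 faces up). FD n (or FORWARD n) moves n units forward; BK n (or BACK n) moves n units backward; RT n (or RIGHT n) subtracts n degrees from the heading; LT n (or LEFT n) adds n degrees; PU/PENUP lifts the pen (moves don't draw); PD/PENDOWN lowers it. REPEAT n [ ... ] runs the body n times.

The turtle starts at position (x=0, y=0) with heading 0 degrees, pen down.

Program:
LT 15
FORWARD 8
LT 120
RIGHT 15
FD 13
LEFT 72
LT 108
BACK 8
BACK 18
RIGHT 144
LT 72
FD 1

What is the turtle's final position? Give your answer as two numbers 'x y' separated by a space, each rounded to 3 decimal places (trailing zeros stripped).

Executing turtle program step by step:
Start: pos=(0,0), heading=0, pen down
LT 15: heading 0 -> 15
FD 8: (0,0) -> (7.727,2.071) [heading=15, draw]
LT 120: heading 15 -> 135
RT 15: heading 135 -> 120
FD 13: (7.727,2.071) -> (1.227,13.329) [heading=120, draw]
LT 72: heading 120 -> 192
LT 108: heading 192 -> 300
BK 8: (1.227,13.329) -> (-2.773,20.257) [heading=300, draw]
BK 18: (-2.773,20.257) -> (-11.773,35.846) [heading=300, draw]
RT 144: heading 300 -> 156
LT 72: heading 156 -> 228
FD 1: (-11.773,35.846) -> (-12.442,35.102) [heading=228, draw]
Final: pos=(-12.442,35.102), heading=228, 5 segment(s) drawn

Answer: -12.442 35.102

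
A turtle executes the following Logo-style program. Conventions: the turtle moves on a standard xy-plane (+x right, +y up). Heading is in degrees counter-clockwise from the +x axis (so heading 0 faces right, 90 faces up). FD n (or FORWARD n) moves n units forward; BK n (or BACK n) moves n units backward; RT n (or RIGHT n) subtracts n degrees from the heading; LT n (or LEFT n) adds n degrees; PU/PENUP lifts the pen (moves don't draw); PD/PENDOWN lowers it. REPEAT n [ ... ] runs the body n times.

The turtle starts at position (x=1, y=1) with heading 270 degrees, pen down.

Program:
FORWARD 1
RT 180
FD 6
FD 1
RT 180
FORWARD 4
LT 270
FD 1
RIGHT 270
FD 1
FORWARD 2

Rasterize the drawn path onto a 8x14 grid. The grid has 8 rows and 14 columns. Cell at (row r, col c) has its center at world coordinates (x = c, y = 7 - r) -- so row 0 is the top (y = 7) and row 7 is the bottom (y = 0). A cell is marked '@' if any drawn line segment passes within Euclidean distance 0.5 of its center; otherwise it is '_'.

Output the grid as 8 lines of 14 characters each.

Answer: _@____________
_@____________
_@____________
_@____________
@@____________
@@____________
@@____________
@@____________

Derivation:
Segment 0: (1,1) -> (1,0)
Segment 1: (1,0) -> (1,6)
Segment 2: (1,6) -> (1,7)
Segment 3: (1,7) -> (1,3)
Segment 4: (1,3) -> (0,3)
Segment 5: (0,3) -> (0,2)
Segment 6: (0,2) -> (0,0)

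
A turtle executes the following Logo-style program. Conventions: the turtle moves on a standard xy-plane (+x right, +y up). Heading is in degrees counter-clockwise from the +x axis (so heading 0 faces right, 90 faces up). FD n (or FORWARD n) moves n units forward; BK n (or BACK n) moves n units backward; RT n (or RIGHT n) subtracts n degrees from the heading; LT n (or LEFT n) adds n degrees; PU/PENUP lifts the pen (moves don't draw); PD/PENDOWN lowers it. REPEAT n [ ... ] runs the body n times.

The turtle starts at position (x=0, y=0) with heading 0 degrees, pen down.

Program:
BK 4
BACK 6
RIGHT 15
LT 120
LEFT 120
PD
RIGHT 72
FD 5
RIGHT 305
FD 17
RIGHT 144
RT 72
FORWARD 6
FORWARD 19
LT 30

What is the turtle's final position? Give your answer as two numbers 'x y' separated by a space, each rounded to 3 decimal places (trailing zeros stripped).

Answer: -4.708 -9.19

Derivation:
Executing turtle program step by step:
Start: pos=(0,0), heading=0, pen down
BK 4: (0,0) -> (-4,0) [heading=0, draw]
BK 6: (-4,0) -> (-10,0) [heading=0, draw]
RT 15: heading 0 -> 345
LT 120: heading 345 -> 105
LT 120: heading 105 -> 225
PD: pen down
RT 72: heading 225 -> 153
FD 5: (-10,0) -> (-14.455,2.27) [heading=153, draw]
RT 305: heading 153 -> 208
FD 17: (-14.455,2.27) -> (-29.465,-5.711) [heading=208, draw]
RT 144: heading 208 -> 64
RT 72: heading 64 -> 352
FD 6: (-29.465,-5.711) -> (-23.524,-6.546) [heading=352, draw]
FD 19: (-23.524,-6.546) -> (-4.708,-9.19) [heading=352, draw]
LT 30: heading 352 -> 22
Final: pos=(-4.708,-9.19), heading=22, 6 segment(s) drawn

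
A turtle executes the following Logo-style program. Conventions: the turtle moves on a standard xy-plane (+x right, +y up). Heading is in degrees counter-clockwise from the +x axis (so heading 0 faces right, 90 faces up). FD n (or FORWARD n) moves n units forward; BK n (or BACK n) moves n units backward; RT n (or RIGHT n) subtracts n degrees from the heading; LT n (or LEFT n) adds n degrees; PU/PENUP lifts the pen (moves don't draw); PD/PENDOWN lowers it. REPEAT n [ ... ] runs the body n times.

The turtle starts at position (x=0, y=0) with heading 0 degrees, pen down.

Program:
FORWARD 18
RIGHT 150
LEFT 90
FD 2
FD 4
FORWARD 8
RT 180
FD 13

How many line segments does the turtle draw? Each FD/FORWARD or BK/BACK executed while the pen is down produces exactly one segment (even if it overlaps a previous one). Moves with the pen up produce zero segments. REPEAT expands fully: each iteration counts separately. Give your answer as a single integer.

Executing turtle program step by step:
Start: pos=(0,0), heading=0, pen down
FD 18: (0,0) -> (18,0) [heading=0, draw]
RT 150: heading 0 -> 210
LT 90: heading 210 -> 300
FD 2: (18,0) -> (19,-1.732) [heading=300, draw]
FD 4: (19,-1.732) -> (21,-5.196) [heading=300, draw]
FD 8: (21,-5.196) -> (25,-12.124) [heading=300, draw]
RT 180: heading 300 -> 120
FD 13: (25,-12.124) -> (18.5,-0.866) [heading=120, draw]
Final: pos=(18.5,-0.866), heading=120, 5 segment(s) drawn
Segments drawn: 5

Answer: 5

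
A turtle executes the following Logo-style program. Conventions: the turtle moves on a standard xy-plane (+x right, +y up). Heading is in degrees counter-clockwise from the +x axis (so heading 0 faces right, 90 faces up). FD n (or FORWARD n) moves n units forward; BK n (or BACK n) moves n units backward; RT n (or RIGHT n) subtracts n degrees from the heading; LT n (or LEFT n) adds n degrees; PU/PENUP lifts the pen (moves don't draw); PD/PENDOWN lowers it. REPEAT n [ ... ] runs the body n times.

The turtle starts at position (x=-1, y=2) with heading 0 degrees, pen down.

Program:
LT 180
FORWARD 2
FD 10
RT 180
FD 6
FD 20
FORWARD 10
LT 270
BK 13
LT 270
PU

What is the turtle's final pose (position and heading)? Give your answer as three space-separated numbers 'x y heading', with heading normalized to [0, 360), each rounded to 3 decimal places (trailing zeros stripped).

Answer: 23 15 180

Derivation:
Executing turtle program step by step:
Start: pos=(-1,2), heading=0, pen down
LT 180: heading 0 -> 180
FD 2: (-1,2) -> (-3,2) [heading=180, draw]
FD 10: (-3,2) -> (-13,2) [heading=180, draw]
RT 180: heading 180 -> 0
FD 6: (-13,2) -> (-7,2) [heading=0, draw]
FD 20: (-7,2) -> (13,2) [heading=0, draw]
FD 10: (13,2) -> (23,2) [heading=0, draw]
LT 270: heading 0 -> 270
BK 13: (23,2) -> (23,15) [heading=270, draw]
LT 270: heading 270 -> 180
PU: pen up
Final: pos=(23,15), heading=180, 6 segment(s) drawn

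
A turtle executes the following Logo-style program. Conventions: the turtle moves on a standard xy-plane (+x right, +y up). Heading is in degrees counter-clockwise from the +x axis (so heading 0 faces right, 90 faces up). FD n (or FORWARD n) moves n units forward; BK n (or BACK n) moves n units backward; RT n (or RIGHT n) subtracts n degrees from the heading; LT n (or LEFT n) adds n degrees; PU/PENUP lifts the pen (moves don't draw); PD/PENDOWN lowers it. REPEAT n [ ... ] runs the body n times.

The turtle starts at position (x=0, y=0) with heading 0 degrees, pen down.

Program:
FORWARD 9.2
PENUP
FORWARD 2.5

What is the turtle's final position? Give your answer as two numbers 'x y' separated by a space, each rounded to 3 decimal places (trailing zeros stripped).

Answer: 11.7 0

Derivation:
Executing turtle program step by step:
Start: pos=(0,0), heading=0, pen down
FD 9.2: (0,0) -> (9.2,0) [heading=0, draw]
PU: pen up
FD 2.5: (9.2,0) -> (11.7,0) [heading=0, move]
Final: pos=(11.7,0), heading=0, 1 segment(s) drawn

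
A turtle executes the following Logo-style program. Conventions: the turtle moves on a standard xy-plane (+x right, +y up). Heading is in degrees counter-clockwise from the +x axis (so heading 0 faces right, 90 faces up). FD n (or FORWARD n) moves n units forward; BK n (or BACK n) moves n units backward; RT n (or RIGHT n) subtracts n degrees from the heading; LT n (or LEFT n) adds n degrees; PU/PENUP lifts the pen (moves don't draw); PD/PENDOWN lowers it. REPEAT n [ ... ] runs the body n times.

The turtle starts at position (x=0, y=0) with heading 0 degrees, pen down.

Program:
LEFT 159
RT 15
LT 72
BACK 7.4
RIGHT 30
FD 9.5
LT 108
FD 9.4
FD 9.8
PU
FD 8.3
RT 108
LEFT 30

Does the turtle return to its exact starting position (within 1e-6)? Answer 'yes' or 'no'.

Answer: no

Derivation:
Executing turtle program step by step:
Start: pos=(0,0), heading=0, pen down
LT 159: heading 0 -> 159
RT 15: heading 159 -> 144
LT 72: heading 144 -> 216
BK 7.4: (0,0) -> (5.987,4.35) [heading=216, draw]
RT 30: heading 216 -> 186
FD 9.5: (5.987,4.35) -> (-3.461,3.357) [heading=186, draw]
LT 108: heading 186 -> 294
FD 9.4: (-3.461,3.357) -> (0.362,-5.231) [heading=294, draw]
FD 9.8: (0.362,-5.231) -> (4.348,-14.183) [heading=294, draw]
PU: pen up
FD 8.3: (4.348,-14.183) -> (7.724,-21.766) [heading=294, move]
RT 108: heading 294 -> 186
LT 30: heading 186 -> 216
Final: pos=(7.724,-21.766), heading=216, 4 segment(s) drawn

Start position: (0, 0)
Final position: (7.724, -21.766)
Distance = 23.096; >= 1e-6 -> NOT closed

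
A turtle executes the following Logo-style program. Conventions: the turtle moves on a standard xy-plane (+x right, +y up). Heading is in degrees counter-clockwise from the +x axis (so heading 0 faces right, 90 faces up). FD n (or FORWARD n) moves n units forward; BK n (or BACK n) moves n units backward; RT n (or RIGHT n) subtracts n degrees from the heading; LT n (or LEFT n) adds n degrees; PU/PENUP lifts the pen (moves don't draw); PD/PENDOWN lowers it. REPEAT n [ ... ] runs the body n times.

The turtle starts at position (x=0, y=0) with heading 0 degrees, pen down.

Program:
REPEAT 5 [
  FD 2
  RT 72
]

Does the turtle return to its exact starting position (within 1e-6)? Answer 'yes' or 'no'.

Executing turtle program step by step:
Start: pos=(0,0), heading=0, pen down
REPEAT 5 [
  -- iteration 1/5 --
  FD 2: (0,0) -> (2,0) [heading=0, draw]
  RT 72: heading 0 -> 288
  -- iteration 2/5 --
  FD 2: (2,0) -> (2.618,-1.902) [heading=288, draw]
  RT 72: heading 288 -> 216
  -- iteration 3/5 --
  FD 2: (2.618,-1.902) -> (1,-3.078) [heading=216, draw]
  RT 72: heading 216 -> 144
  -- iteration 4/5 --
  FD 2: (1,-3.078) -> (-0.618,-1.902) [heading=144, draw]
  RT 72: heading 144 -> 72
  -- iteration 5/5 --
  FD 2: (-0.618,-1.902) -> (0,0) [heading=72, draw]
  RT 72: heading 72 -> 0
]
Final: pos=(0,0), heading=0, 5 segment(s) drawn

Start position: (0, 0)
Final position: (0, 0)
Distance = 0; < 1e-6 -> CLOSED

Answer: yes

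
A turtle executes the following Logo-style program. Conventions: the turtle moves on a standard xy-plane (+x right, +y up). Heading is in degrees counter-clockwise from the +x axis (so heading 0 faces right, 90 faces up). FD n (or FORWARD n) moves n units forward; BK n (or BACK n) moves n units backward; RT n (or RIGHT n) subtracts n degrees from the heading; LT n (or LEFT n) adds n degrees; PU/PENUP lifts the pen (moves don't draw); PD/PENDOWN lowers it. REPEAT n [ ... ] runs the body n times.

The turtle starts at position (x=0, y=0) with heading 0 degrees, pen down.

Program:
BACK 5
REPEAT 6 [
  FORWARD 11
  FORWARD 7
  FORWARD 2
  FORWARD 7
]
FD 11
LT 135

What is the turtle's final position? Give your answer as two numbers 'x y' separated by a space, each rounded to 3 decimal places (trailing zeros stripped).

Executing turtle program step by step:
Start: pos=(0,0), heading=0, pen down
BK 5: (0,0) -> (-5,0) [heading=0, draw]
REPEAT 6 [
  -- iteration 1/6 --
  FD 11: (-5,0) -> (6,0) [heading=0, draw]
  FD 7: (6,0) -> (13,0) [heading=0, draw]
  FD 2: (13,0) -> (15,0) [heading=0, draw]
  FD 7: (15,0) -> (22,0) [heading=0, draw]
  -- iteration 2/6 --
  FD 11: (22,0) -> (33,0) [heading=0, draw]
  FD 7: (33,0) -> (40,0) [heading=0, draw]
  FD 2: (40,0) -> (42,0) [heading=0, draw]
  FD 7: (42,0) -> (49,0) [heading=0, draw]
  -- iteration 3/6 --
  FD 11: (49,0) -> (60,0) [heading=0, draw]
  FD 7: (60,0) -> (67,0) [heading=0, draw]
  FD 2: (67,0) -> (69,0) [heading=0, draw]
  FD 7: (69,0) -> (76,0) [heading=0, draw]
  -- iteration 4/6 --
  FD 11: (76,0) -> (87,0) [heading=0, draw]
  FD 7: (87,0) -> (94,0) [heading=0, draw]
  FD 2: (94,0) -> (96,0) [heading=0, draw]
  FD 7: (96,0) -> (103,0) [heading=0, draw]
  -- iteration 5/6 --
  FD 11: (103,0) -> (114,0) [heading=0, draw]
  FD 7: (114,0) -> (121,0) [heading=0, draw]
  FD 2: (121,0) -> (123,0) [heading=0, draw]
  FD 7: (123,0) -> (130,0) [heading=0, draw]
  -- iteration 6/6 --
  FD 11: (130,0) -> (141,0) [heading=0, draw]
  FD 7: (141,0) -> (148,0) [heading=0, draw]
  FD 2: (148,0) -> (150,0) [heading=0, draw]
  FD 7: (150,0) -> (157,0) [heading=0, draw]
]
FD 11: (157,0) -> (168,0) [heading=0, draw]
LT 135: heading 0 -> 135
Final: pos=(168,0), heading=135, 26 segment(s) drawn

Answer: 168 0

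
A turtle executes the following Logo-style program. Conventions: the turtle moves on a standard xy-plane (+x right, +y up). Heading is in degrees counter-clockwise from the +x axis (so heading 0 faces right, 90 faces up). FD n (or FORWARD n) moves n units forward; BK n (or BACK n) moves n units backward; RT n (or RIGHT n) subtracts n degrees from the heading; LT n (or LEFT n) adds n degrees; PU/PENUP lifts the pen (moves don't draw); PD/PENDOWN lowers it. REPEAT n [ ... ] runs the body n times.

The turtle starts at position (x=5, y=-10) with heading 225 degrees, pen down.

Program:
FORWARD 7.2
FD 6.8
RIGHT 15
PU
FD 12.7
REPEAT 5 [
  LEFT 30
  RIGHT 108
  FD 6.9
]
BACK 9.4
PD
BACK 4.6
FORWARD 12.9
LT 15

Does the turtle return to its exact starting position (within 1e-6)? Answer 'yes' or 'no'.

Executing turtle program step by step:
Start: pos=(5,-10), heading=225, pen down
FD 7.2: (5,-10) -> (-0.091,-15.091) [heading=225, draw]
FD 6.8: (-0.091,-15.091) -> (-4.899,-19.899) [heading=225, draw]
RT 15: heading 225 -> 210
PU: pen up
FD 12.7: (-4.899,-19.899) -> (-15.898,-26.249) [heading=210, move]
REPEAT 5 [
  -- iteration 1/5 --
  LT 30: heading 210 -> 240
  RT 108: heading 240 -> 132
  FD 6.9: (-15.898,-26.249) -> (-20.515,-21.122) [heading=132, move]
  -- iteration 2/5 --
  LT 30: heading 132 -> 162
  RT 108: heading 162 -> 54
  FD 6.9: (-20.515,-21.122) -> (-16.459,-15.54) [heading=54, move]
  -- iteration 3/5 --
  LT 30: heading 54 -> 84
  RT 108: heading 84 -> 336
  FD 6.9: (-16.459,-15.54) -> (-10.156,-18.346) [heading=336, move]
  -- iteration 4/5 --
  LT 30: heading 336 -> 6
  RT 108: heading 6 -> 258
  FD 6.9: (-10.156,-18.346) -> (-11.59,-25.095) [heading=258, move]
  -- iteration 5/5 --
  LT 30: heading 258 -> 288
  RT 108: heading 288 -> 180
  FD 6.9: (-11.59,-25.095) -> (-18.49,-25.095) [heading=180, move]
]
BK 9.4: (-18.49,-25.095) -> (-9.09,-25.095) [heading=180, move]
PD: pen down
BK 4.6: (-9.09,-25.095) -> (-4.49,-25.095) [heading=180, draw]
FD 12.9: (-4.49,-25.095) -> (-17.39,-25.095) [heading=180, draw]
LT 15: heading 180 -> 195
Final: pos=(-17.39,-25.095), heading=195, 4 segment(s) drawn

Start position: (5, -10)
Final position: (-17.39, -25.095)
Distance = 27.004; >= 1e-6 -> NOT closed

Answer: no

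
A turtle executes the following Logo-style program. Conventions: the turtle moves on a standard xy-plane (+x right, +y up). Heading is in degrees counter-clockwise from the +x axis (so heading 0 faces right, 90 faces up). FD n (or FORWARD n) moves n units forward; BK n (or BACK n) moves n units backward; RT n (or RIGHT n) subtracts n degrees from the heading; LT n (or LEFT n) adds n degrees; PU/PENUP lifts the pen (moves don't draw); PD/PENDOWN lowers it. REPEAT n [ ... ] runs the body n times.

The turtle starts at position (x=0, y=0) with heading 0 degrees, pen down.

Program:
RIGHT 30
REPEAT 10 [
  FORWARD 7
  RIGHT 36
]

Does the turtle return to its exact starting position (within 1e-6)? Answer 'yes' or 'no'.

Executing turtle program step by step:
Start: pos=(0,0), heading=0, pen down
RT 30: heading 0 -> 330
REPEAT 10 [
  -- iteration 1/10 --
  FD 7: (0,0) -> (6.062,-3.5) [heading=330, draw]
  RT 36: heading 330 -> 294
  -- iteration 2/10 --
  FD 7: (6.062,-3.5) -> (8.909,-9.895) [heading=294, draw]
  RT 36: heading 294 -> 258
  -- iteration 3/10 --
  FD 7: (8.909,-9.895) -> (7.454,-16.742) [heading=258, draw]
  RT 36: heading 258 -> 222
  -- iteration 4/10 --
  FD 7: (7.454,-16.742) -> (2.252,-21.426) [heading=222, draw]
  RT 36: heading 222 -> 186
  -- iteration 5/10 --
  FD 7: (2.252,-21.426) -> (-4.71,-22.157) [heading=186, draw]
  RT 36: heading 186 -> 150
  -- iteration 6/10 --
  FD 7: (-4.71,-22.157) -> (-10.772,-18.657) [heading=150, draw]
  RT 36: heading 150 -> 114
  -- iteration 7/10 --
  FD 7: (-10.772,-18.657) -> (-13.619,-12.263) [heading=114, draw]
  RT 36: heading 114 -> 78
  -- iteration 8/10 --
  FD 7: (-13.619,-12.263) -> (-12.164,-5.416) [heading=78, draw]
  RT 36: heading 78 -> 42
  -- iteration 9/10 --
  FD 7: (-12.164,-5.416) -> (-6.962,-0.732) [heading=42, draw]
  RT 36: heading 42 -> 6
  -- iteration 10/10 --
  FD 7: (-6.962,-0.732) -> (0,0) [heading=6, draw]
  RT 36: heading 6 -> 330
]
Final: pos=(0,0), heading=330, 10 segment(s) drawn

Start position: (0, 0)
Final position: (0, 0)
Distance = 0; < 1e-6 -> CLOSED

Answer: yes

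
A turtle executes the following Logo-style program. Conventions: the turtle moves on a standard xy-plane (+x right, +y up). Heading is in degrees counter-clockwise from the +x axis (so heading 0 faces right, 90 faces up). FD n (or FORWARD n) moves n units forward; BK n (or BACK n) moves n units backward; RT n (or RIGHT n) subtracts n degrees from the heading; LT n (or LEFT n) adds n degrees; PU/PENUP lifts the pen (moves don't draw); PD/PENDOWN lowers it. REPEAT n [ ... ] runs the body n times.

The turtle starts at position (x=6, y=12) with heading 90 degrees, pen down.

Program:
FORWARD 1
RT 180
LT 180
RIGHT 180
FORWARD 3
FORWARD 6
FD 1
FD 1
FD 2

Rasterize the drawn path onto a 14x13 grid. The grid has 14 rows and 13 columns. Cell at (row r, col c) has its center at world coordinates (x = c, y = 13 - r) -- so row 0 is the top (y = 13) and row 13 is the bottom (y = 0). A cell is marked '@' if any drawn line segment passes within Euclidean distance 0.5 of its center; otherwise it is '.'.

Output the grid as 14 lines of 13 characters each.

Segment 0: (6,12) -> (6,13)
Segment 1: (6,13) -> (6,10)
Segment 2: (6,10) -> (6,4)
Segment 3: (6,4) -> (6,3)
Segment 4: (6,3) -> (6,2)
Segment 5: (6,2) -> (6,0)

Answer: ......@......
......@......
......@......
......@......
......@......
......@......
......@......
......@......
......@......
......@......
......@......
......@......
......@......
......@......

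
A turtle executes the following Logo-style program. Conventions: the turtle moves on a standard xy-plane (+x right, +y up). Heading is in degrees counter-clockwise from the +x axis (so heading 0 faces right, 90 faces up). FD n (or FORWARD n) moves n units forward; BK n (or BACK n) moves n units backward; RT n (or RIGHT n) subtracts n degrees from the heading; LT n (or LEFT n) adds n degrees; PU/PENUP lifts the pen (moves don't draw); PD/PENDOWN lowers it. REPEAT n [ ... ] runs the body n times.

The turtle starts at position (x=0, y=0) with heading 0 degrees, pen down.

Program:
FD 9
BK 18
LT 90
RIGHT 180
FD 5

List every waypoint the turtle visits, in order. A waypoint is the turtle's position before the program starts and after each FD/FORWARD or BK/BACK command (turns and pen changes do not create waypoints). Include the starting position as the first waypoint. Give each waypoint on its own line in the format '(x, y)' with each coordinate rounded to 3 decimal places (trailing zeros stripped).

Executing turtle program step by step:
Start: pos=(0,0), heading=0, pen down
FD 9: (0,0) -> (9,0) [heading=0, draw]
BK 18: (9,0) -> (-9,0) [heading=0, draw]
LT 90: heading 0 -> 90
RT 180: heading 90 -> 270
FD 5: (-9,0) -> (-9,-5) [heading=270, draw]
Final: pos=(-9,-5), heading=270, 3 segment(s) drawn
Waypoints (4 total):
(0, 0)
(9, 0)
(-9, 0)
(-9, -5)

Answer: (0, 0)
(9, 0)
(-9, 0)
(-9, -5)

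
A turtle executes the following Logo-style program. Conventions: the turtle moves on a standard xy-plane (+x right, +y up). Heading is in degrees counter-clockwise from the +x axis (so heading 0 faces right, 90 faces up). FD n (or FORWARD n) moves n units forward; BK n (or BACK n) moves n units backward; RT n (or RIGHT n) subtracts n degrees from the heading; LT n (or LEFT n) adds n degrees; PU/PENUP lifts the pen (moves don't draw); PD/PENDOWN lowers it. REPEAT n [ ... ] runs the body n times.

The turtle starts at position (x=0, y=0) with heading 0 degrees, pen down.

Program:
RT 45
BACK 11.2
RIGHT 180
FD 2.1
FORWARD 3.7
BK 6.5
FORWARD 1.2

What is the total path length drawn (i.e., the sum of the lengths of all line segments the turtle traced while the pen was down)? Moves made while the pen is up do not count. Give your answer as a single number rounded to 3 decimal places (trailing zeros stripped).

Executing turtle program step by step:
Start: pos=(0,0), heading=0, pen down
RT 45: heading 0 -> 315
BK 11.2: (0,0) -> (-7.92,7.92) [heading=315, draw]
RT 180: heading 315 -> 135
FD 2.1: (-7.92,7.92) -> (-9.405,9.405) [heading=135, draw]
FD 3.7: (-9.405,9.405) -> (-12.021,12.021) [heading=135, draw]
BK 6.5: (-12.021,12.021) -> (-7.425,7.425) [heading=135, draw]
FD 1.2: (-7.425,7.425) -> (-8.273,8.273) [heading=135, draw]
Final: pos=(-8.273,8.273), heading=135, 5 segment(s) drawn

Segment lengths:
  seg 1: (0,0) -> (-7.92,7.92), length = 11.2
  seg 2: (-7.92,7.92) -> (-9.405,9.405), length = 2.1
  seg 3: (-9.405,9.405) -> (-12.021,12.021), length = 3.7
  seg 4: (-12.021,12.021) -> (-7.425,7.425), length = 6.5
  seg 5: (-7.425,7.425) -> (-8.273,8.273), length = 1.2
Total = 24.7

Answer: 24.7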